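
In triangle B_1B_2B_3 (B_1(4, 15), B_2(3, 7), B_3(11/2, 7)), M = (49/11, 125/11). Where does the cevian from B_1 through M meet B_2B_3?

Barycentric coordinates of M with respect to B_1B_2B_3: (6/11, 1/11, 4/11).
On side B_2B_3 the B_1-coordinate is zero; dropping M's B_1-weight 6/11 and renormalizing the remaining 1/11 : 4/11 gives weights 1/5, 4/5 on B_2, B_3.
N = (1/5)·(3, 7) + (4/5)·(11/2, 7) = (5, 7).

(5, 7)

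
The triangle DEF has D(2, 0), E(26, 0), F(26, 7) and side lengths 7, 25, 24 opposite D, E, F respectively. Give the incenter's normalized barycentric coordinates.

(1/8, 25/56, 3/7)

The incenter has barycentric coordinates proportional to the opposite side lengths: (7 : 25 : 24).
Normalizing by 7+25+24 = 56 gives (1/8, 25/56, 3/7).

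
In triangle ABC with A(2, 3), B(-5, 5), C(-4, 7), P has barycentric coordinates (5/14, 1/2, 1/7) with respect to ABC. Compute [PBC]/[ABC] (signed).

The signed ratio [PBC]/[ABC] equals the barycentric coordinate of P at vertex A, which is 5/14.

5/14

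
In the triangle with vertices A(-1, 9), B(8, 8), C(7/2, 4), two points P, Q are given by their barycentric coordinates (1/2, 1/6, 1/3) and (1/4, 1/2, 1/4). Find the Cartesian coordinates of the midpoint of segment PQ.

(53/16, 173/24)

Barycentric coordinates of the midpoint are the average: (3/8, 1/3, 7/24).
Converting: (3/8)·A + (1/3)·B + (7/24)·C = (53/16, 173/24).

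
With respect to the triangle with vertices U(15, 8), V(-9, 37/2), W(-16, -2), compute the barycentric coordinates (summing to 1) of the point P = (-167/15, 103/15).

Signed area of the reference triangle: [UVW] = ½·(15·(37/2−(-2)) + (-9)·(-2−8) + (-16)·(8−(37/2))) = ½·(615/2 + 90 + 168) = 1131/4.
[PVW] = ½·((-167/15)·(37/2−(-2)) + (-9)·(-2−(103/15)) + (-16)·(103/15−(37/2))) = ½·(-6847/30 + 399/5 + 2792/15) = 377/20, so the U-coordinate is (377/20)/(1131/4) = 1/15.
[UPW] = ½·(15·(103/15−(-2)) + (-167/15)·(-2−8) + (-16)·(8−(103/15))) = ½·(133 + 334/3 − 272/15) = 1131/10, so the V-coordinate is 2/5.
[UVP] = ½·(15·(37/2−(103/15)) + (-9)·(103/15−8) + (-167/15)·(8−(37/2))) = ½·(349/2 + 51/5 + 1169/10) = 754/5, so the W-coordinate is 8/15.
Check: 1/15 + 2/5 + 8/15 = 1.

(1/15, 2/5, 8/15)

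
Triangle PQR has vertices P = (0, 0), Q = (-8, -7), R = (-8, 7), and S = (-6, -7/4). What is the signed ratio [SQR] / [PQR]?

1/4

[PQR] = ½·(0·(-7−7) + (-8)·(7−0) + (-8)·(0−(-7))) = ½·(0 − 56 − 56) = -56.
[SQR] = ½·((-6)·(-7−7) + (-8)·(7−(-7/4)) + (-8)·(-7/4−(-7))) = ½·(84 − 70 − 42) = -14, so the ratio is (-14)/(-56) = 1/4.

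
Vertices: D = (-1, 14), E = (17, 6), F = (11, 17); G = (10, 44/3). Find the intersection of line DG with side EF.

(61/5, 74/5)

Barycentric coordinates of G with respect to DEF: (1/6, 1/6, 2/3).
On side EF the D-coordinate is zero; dropping G's D-weight 1/6 and renormalizing the remaining 1/6 : 2/3 gives weights 1/5, 4/5 on E, F.
H = (1/5)·(17, 6) + (4/5)·(11, 17) = (61/5, 74/5).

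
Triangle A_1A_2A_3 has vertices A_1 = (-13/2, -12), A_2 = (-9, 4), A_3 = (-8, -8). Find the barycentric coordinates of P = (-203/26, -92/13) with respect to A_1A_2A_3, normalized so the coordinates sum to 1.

(3/13, 2/13, 8/13)

Signed area of the reference triangle: [A_1A_2A_3] = ½·((-13/2)·(4−(-8)) + (-9)·(-8−(-12)) + (-8)·(-12−4)) = ½·(-78 − 36 + 128) = 7.
[PA_2A_3] = ½·((-203/26)·(4−(-8)) + (-9)·(-8−(-92/13)) + (-8)·(-92/13−4)) = ½·(-1218/13 + 108/13 + 1152/13) = 21/13, so the A_1-coordinate is (21/13)/7 = 3/13.
[A_1PA_3] = ½·((-13/2)·(-92/13−(-8)) + (-203/26)·(-8−(-12)) + (-8)·(-12−(-92/13))) = ½·(-6 − 406/13 + 512/13) = 14/13, so the A_2-coordinate is 2/13.
[A_1A_2P] = ½·((-13/2)·(4−(-92/13)) + (-9)·(-92/13−(-12)) + (-203/26)·(-12−4)) = ½·(-72 − 576/13 + 1624/13) = 56/13, so the A_3-coordinate is 8/13.
Check: 3/13 + 2/13 + 8/13 = 1.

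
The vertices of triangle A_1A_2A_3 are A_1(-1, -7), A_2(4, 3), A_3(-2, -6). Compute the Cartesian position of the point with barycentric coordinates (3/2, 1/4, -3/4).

P = (3/2)·A_1 + (1/4)·A_2 + (-3/4)·A_3.
x-coordinate: (3/2)·(-1) + (1/4)·4 + (-3/4)·(-2) = 1.
y-coordinate: (3/2)·(-7) + (1/4)·3 + (-3/4)·(-6) = -21/4.

(1, -21/4)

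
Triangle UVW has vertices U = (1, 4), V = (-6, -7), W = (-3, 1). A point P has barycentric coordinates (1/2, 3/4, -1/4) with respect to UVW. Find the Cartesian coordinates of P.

(-13/4, -7/2)

P = (1/2)·U + (3/4)·V + (-1/4)·W.
x-coordinate: (1/2)·1 + (3/4)·(-6) + (-1/4)·(-3) = -13/4.
y-coordinate: (1/2)·4 + (3/4)·(-7) + (-1/4)·1 = -7/2.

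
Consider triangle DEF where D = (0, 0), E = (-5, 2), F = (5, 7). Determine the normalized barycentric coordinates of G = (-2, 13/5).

Signed area of the reference triangle: [DEF] = ½·(0·(2−7) + (-5)·(7−0) + 5·(0−2)) = ½·(0 − 35 − 10) = -45/2.
[GEF] = ½·((-2)·(2−7) + (-5)·(7−(13/5)) + 5·(13/5−2)) = ½·(10 − 22 + 3) = -9/2, so the D-coordinate is (-9/2)/(-45/2) = 1/5.
[DGF] = ½·(0·(13/5−7) + (-2)·(7−0) + 5·(0−(13/5))) = ½·(0 − 14 − 13) = -27/2, so the E-coordinate is 3/5.
[DEG] = ½·(0·(2−(13/5)) + (-5)·(13/5−0) + (-2)·(0−2)) = ½·(0 − 13 + 4) = -9/2, so the F-coordinate is 1/5.
Check: 1/5 + 3/5 + 1/5 = 1.

(1/5, 3/5, 1/5)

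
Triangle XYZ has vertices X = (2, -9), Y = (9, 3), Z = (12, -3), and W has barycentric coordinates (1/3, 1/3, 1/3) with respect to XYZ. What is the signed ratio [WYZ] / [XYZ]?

1/3

The signed ratio [WYZ]/[XYZ] equals the barycentric coordinate of W at vertex X, which is 1/3.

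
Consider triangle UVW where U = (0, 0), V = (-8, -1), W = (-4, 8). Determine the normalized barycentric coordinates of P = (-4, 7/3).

Signed area of the reference triangle: [UVW] = ½·(0·(-1−8) + (-8)·(8−0) + (-4)·(0−(-1))) = ½·(0 − 64 − 4) = -34.
[PVW] = ½·((-4)·(-1−8) + (-8)·(8−(7/3)) + (-4)·(7/3−(-1))) = ½·(36 − 136/3 − 40/3) = -34/3, so the U-coordinate is (-34/3)/(-34) = 1/3.
[UPW] = ½·(0·(7/3−8) + (-4)·(8−0) + (-4)·(0−(7/3))) = ½·(0 − 32 + 28/3) = -34/3, so the V-coordinate is 1/3.
[UVP] = ½·(0·(-1−(7/3)) + (-8)·(7/3−0) + (-4)·(0−(-1))) = ½·(0 − 56/3 − 4) = -34/3, so the W-coordinate is 1/3.

(1/3, 1/3, 1/3)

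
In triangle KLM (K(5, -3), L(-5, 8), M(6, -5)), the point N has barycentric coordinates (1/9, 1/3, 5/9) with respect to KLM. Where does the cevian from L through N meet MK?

Line LN meets MK where the L-coordinate vanishes; zeroing N's L-weight and renormalizing leaves M, K-weights 5/9 : 1/9 → (5/6, 1/6).
So J = (5/6)·M + (1/6)·K = (35/6, -14/3).

(35/6, -14/3)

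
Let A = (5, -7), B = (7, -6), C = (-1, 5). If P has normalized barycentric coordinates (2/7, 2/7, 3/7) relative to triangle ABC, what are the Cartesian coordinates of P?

(3, -11/7)

P = (2/7)·A + (2/7)·B + (3/7)·C.
x-coordinate: (2/7)·5 + (2/7)·7 + (3/7)·(-1) = 3.
y-coordinate: (2/7)·(-7) + (2/7)·(-6) + (3/7)·5 = -11/7.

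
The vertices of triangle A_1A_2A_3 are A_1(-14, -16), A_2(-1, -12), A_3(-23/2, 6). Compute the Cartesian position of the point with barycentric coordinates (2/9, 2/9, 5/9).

(-175/18, -26/9)

P = (2/9)·A_1 + (2/9)·A_2 + (5/9)·A_3.
x-coordinate: (2/9)·(-14) + (2/9)·(-1) + (5/9)·(-23/2) = -175/18.
y-coordinate: (2/9)·(-16) + (2/9)·(-12) + (5/9)·6 = -26/9.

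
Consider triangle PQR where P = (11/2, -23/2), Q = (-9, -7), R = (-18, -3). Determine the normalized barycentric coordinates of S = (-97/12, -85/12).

Signed area of the reference triangle: [PQR] = ½·((11/2)·(-7−(-3)) + (-9)·(-3−(-23/2)) + (-18)·(-23/2−(-7))) = ½·(-22 − 153/2 + 81) = -35/4.
[SQR] = ½·((-97/12)·(-7−(-3)) + (-9)·(-3−(-85/12)) + (-18)·(-85/12−(-7))) = ½·(97/3 − 147/4 + 3/2) = -35/24, so the P-coordinate is (-35/24)/(-35/4) = 1/6.
[PSR] = ½·((11/2)·(-85/12−(-3)) + (-97/12)·(-3−(-23/2)) + (-18)·(-23/2−(-85/12))) = ½·(-539/24 − 1649/24 + 159/2) = -35/6, so the Q-coordinate is 2/3.
[PQS] = ½·((11/2)·(-7−(-85/12)) + (-9)·(-85/12−(-23/2)) + (-97/12)·(-23/2−(-7))) = ½·(11/24 − 159/4 + 291/8) = -35/24, so the R-coordinate is 1/6.
Check: 1/6 + 2/3 + 1/6 = 1.

(1/6, 2/3, 1/6)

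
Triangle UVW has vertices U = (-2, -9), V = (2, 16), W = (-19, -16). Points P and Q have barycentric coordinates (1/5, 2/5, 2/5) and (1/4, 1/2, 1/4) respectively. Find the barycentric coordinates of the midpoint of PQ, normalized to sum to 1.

Since both coordinate triples sum to 1, the midpoint's barycentrics are the componentwise average.
(1/5+1/4)/2 = 9/40; similarly 9/20 and 13/40.

(9/40, 9/20, 13/40)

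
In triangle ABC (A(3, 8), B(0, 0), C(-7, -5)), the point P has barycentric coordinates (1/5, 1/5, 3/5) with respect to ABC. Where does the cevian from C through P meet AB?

Line CP meets AB where the C-coordinate vanishes; zeroing P's C-weight and renormalizing leaves A, B-weights 1/5 : 1/5 → (1/2, 1/2).
So Q = (1/2)·A + (1/2)·B = (3/2, 4).

(3/2, 4)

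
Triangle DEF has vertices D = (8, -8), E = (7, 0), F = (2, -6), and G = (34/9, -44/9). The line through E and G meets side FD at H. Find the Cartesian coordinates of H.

(20/7, -44/7)

Barycentric coordinates of G with respect to DEF: (1/9, 2/9, 2/3).
On side FD the E-coordinate is zero; dropping G's E-weight 2/9 and renormalizing the remaining 2/3 : 1/9 gives weights 6/7, 1/7 on F, D.
H = (6/7)·(2, -6) + (1/7)·(8, -8) = (20/7, -44/7).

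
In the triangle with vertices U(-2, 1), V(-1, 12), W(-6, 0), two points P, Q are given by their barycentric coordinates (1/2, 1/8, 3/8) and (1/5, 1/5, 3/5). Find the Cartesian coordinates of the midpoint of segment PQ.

Barycentric coordinates of the midpoint are the average: (7/20, 13/80, 39/80).
Converting: (7/20)·U + (13/80)·V + (39/80)·W = (-303/80, 23/10).

(-303/80, 23/10)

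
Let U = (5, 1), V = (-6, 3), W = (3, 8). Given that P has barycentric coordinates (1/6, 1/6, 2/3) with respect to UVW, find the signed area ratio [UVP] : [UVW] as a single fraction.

2/3

The signed ratio [UVP]/[UVW] equals the barycentric coordinate of P at vertex W, which is 2/3.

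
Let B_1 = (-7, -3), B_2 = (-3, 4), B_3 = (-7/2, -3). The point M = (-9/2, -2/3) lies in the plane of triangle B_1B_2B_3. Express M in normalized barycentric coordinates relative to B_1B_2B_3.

(1/3, 1/3, 1/3)

Signed area of the reference triangle: [B_1B_2B_3] = ½·((-7)·(4−(-3)) + (-3)·(-3−(-3)) + (-7/2)·(-3−4)) = ½·(-49 + 0 + 49/2) = -49/4.
[MB_2B_3] = ½·((-9/2)·(4−(-3)) + (-3)·(-3−(-2/3)) + (-7/2)·(-2/3−4)) = ½·(-63/2 + 7 + 49/3) = -49/12, so the B_1-coordinate is (-49/12)/(-49/4) = 1/3.
[B_1MB_3] = ½·((-7)·(-2/3−(-3)) + (-9/2)·(-3−(-3)) + (-7/2)·(-3−(-2/3))) = ½·(-49/3 + 0 + 49/6) = -49/12, so the B_2-coordinate is 1/3.
[B_1B_2M] = ½·((-7)·(4−(-2/3)) + (-3)·(-2/3−(-3)) + (-9/2)·(-3−4)) = ½·(-98/3 − 7 + 63/2) = -49/12, so the B_3-coordinate is 1/3.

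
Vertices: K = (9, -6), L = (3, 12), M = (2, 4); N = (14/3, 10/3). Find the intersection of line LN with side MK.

(11/2, -1)

Barycentric coordinates of N with respect to KLM: (1/3, 1/3, 1/3).
On side MK the L-coordinate is zero; dropping N's L-weight 1/3 and renormalizing the remaining 1/3 : 1/3 gives weights 1/2, 1/2 on M, K.
J = (1/2)·(2, 4) + (1/2)·(9, -6) = (11/2, -1).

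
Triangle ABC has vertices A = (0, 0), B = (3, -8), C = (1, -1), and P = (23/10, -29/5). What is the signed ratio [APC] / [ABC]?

7/10

[ABC] = ½·(0·(-8−(-1)) + 3·(-1−0) + 1·(0−(-8))) = ½·(0 − 3 + 8) = 5/2.
[APC] = ½·(0·(-29/5−(-1)) + (23/10)·(-1−0) + 1·(0−(-29/5))) = ½·(0 − 23/10 + 29/5) = 7/4, so the ratio is (7/4)/(5/2) = 7/10.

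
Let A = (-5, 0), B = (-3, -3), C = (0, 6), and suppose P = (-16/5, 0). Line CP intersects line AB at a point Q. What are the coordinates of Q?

Barycentric coordinates of P with respect to ABC: (2/5, 2/5, 1/5).
On side AB the C-coordinate is zero; dropping P's C-weight 1/5 and renormalizing the remaining 2/5 : 2/5 gives weights 1/2, 1/2 on A, B.
Q = (1/2)·(-5, 0) + (1/2)·(-3, -3) = (-4, -3/2).

(-4, -3/2)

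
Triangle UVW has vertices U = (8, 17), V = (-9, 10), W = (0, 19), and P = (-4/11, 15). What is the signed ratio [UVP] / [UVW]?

3/11

[UVW] = ½·(8·(10−19) + (-9)·(19−17) + 0·(17−10)) = ½·(-72 − 18 + 0) = -45.
[UVP] = ½·(8·(10−15) + (-9)·(15−17) + (-4/11)·(17−10)) = ½·(-40 + 18 − 28/11) = -135/11, so the ratio is (-135/11)/(-45) = 3/11.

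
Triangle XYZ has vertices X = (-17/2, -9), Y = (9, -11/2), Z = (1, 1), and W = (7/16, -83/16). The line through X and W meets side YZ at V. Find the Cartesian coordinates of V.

Barycentric coordinates of W with respect to XYZ: (3/8, 3/8, 1/4).
On side YZ the X-coordinate is zero; dropping W's X-weight 3/8 and renormalizing the remaining 3/8 : 1/4 gives weights 3/5, 2/5 on Y, Z.
V = (3/5)·(9, -11/2) + (2/5)·(1, 1) = (29/5, -29/10).

(29/5, -29/10)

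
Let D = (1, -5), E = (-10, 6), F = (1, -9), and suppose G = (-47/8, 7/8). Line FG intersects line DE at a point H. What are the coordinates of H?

(-49/6, 25/6)

Barycentric coordinates of G with respect to DEF: (1/8, 5/8, 1/4).
On side DE the F-coordinate is zero; dropping G's F-weight 1/4 and renormalizing the remaining 1/8 : 5/8 gives weights 1/6, 5/6 on D, E.
H = (1/6)·(1, -5) + (5/6)·(-10, 6) = (-49/6, 25/6).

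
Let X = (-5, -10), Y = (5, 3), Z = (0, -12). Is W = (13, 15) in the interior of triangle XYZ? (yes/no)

no

Barycentric coordinates of W: (-12/17, 161/85, -16/85).
The three coordinates are negative, positive, negative; a point is interior exactly when all three are positive.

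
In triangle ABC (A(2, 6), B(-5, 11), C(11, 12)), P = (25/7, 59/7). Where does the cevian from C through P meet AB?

Barycentric coordinates of P with respect to ABC: (4/7, 1/7, 2/7).
On side AB the C-coordinate is zero; dropping P's C-weight 2/7 and renormalizing the remaining 4/7 : 1/7 gives weights 4/5, 1/5 on A, B.
Q = (4/5)·(2, 6) + (1/5)·(-5, 11) = (3/5, 7).

(3/5, 7)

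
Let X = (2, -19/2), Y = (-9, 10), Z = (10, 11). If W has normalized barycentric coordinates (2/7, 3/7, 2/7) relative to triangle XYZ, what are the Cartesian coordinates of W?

W = (2/7)·X + (3/7)·Y + (2/7)·Z.
x-coordinate: (2/7)·2 + (3/7)·(-9) + (2/7)·10 = -3/7.
y-coordinate: (2/7)·(-19/2) + (3/7)·10 + (2/7)·11 = 33/7.

(-3/7, 33/7)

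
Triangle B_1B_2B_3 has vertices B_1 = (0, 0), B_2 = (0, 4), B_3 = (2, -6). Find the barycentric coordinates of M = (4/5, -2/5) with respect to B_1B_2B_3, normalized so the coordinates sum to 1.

Signed area of the reference triangle: [B_1B_2B_3] = ½·(0·(4−(-6)) + 0·(-6−0) + 2·(0−4)) = ½·(0 + 0 − 8) = -4.
[MB_2B_3] = ½·((4/5)·(4−(-6)) + 0·(-6−(-2/5)) + 2·(-2/5−4)) = ½·(8 + 0 − 44/5) = -2/5, so the B_1-coordinate is (-2/5)/(-4) = 1/10.
[B_1MB_3] = ½·(0·(-2/5−(-6)) + (4/5)·(-6−0) + 2·(0−(-2/5))) = ½·(0 − 24/5 + 4/5) = -2, so the B_2-coordinate is 1/2.
[B_1B_2M] = ½·(0·(4−(-2/5)) + 0·(-2/5−0) + (4/5)·(0−4)) = ½·(0 + 0 − 16/5) = -8/5, so the B_3-coordinate is 2/5.
Check: 1/10 + 1/2 + 2/5 = 1.

(1/10, 1/2, 2/5)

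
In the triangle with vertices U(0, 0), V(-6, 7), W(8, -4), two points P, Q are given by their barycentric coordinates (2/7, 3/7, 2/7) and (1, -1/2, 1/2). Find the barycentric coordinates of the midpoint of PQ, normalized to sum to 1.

Since both coordinate triples sum to 1, the midpoint's barycentrics are the componentwise average.
(2/7+1)/2 = 9/14; similarly -1/28 and 11/28.

(9/14, -1/28, 11/28)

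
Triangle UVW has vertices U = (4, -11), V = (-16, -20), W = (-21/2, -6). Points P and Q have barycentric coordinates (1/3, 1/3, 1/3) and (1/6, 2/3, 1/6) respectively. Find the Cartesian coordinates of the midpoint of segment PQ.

(-77/8, -57/4)

Barycentric coordinates of the midpoint are the average: (1/4, 1/2, 1/4).
Converting: (1/4)·U + (1/2)·V + (1/4)·W = (-77/8, -57/4).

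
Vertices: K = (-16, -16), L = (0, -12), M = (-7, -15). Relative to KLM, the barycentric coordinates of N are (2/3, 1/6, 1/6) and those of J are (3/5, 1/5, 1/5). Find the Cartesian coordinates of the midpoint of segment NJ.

(-137/12, -181/12)

Barycentric coordinates of the midpoint are the average: (19/30, 11/60, 11/60).
Converting: (19/30)·K + (11/60)·L + (11/60)·M = (-137/12, -181/12).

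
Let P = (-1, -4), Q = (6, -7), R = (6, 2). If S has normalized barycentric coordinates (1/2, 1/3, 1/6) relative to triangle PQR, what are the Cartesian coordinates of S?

S = (1/2)·P + (1/3)·Q + (1/6)·R.
x-coordinate: (1/2)·(-1) + (1/3)·6 + (1/6)·6 = 5/2.
y-coordinate: (1/2)·(-4) + (1/3)·(-7) + (1/6)·2 = -4.

(5/2, -4)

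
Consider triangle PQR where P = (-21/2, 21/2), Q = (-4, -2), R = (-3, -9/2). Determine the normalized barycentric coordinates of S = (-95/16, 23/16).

Signed area of the reference triangle: [PQR] = ½·((-21/2)·(-2−(-9/2)) + (-4)·(-9/2−(21/2)) + (-3)·(21/2−(-2))) = ½·(-105/4 + 60 − 75/2) = -15/8.
[SQR] = ½·((-95/16)·(-2−(-9/2)) + (-4)·(-9/2−(23/16)) + (-3)·(23/16−(-2))) = ½·(-475/32 + 95/4 − 165/16) = -45/64, so the P-coordinate is (-45/64)/(-15/8) = 3/8.
[PSR] = ½·((-21/2)·(23/16−(-9/2)) + (-95/16)·(-9/2−(21/2)) + (-3)·(21/2−(23/16))) = ½·(-1995/32 + 1425/16 − 435/16) = -15/64, so the Q-coordinate is 1/8.
[PQS] = ½·((-21/2)·(-2−(23/16)) + (-4)·(23/16−(21/2)) + (-95/16)·(21/2−(-2))) = ½·(1155/32 + 145/4 − 2375/32) = -15/16, so the R-coordinate is 1/2.
Check: 3/8 + 1/8 + 1/2 = 1.

(3/8, 1/8, 1/2)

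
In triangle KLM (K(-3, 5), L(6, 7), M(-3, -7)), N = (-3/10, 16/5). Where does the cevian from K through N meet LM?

Barycentric coordinates of N with respect to KLM: (1/2, 3/10, 1/5).
On side LM the K-coordinate is zero; dropping N's K-weight 1/2 and renormalizing the remaining 3/10 : 1/5 gives weights 3/5, 2/5 on L, M.
J = (3/5)·(6, 7) + (2/5)·(-3, -7) = (12/5, 7/5).

(12/5, 7/5)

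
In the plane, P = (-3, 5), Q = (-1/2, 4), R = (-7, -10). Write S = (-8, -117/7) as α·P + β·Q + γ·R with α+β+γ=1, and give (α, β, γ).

(-5/7, 2/7, 10/7)

Signed area of the reference triangle: [PQR] = ½·((-3)·(4−(-10)) + (-1/2)·(-10−5) + (-7)·(5−4)) = ½·(-42 + 15/2 − 7) = -83/4.
[SQR] = ½·((-8)·(4−(-10)) + (-1/2)·(-10−(-117/7)) + (-7)·(-117/7−4)) = ½·(-112 − 47/14 + 145) = 415/28, so the P-coordinate is (415/28)/(-83/4) = -5/7.
[PSR] = ½·((-3)·(-117/7−(-10)) + (-8)·(-10−5) + (-7)·(5−(-117/7))) = ½·(141/7 + 120 − 152) = -83/14, so the Q-coordinate is 2/7.
[PQS] = ½·((-3)·(4−(-117/7)) + (-1/2)·(-117/7−5) + (-8)·(5−4)) = ½·(-435/7 + 76/7 − 8) = -415/14, so the R-coordinate is 10/7.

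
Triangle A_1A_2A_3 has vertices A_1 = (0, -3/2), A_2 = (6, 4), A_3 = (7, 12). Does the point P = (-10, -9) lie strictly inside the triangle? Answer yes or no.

no

Barycentric coordinates of P: (46/17, -33/17, 4/17).
The three coordinates are positive, negative, positive; a point is interior exactly when all three are positive.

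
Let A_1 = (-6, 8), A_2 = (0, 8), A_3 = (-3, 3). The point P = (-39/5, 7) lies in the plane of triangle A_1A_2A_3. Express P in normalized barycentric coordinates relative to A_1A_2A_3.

Signed area of the reference triangle: [A_1A_2A_3] = ½·((-6)·(8−3) + 0·(3−8) + (-3)·(8−8)) = ½·(-30 + 0 + 0) = -15.
[PA_2A_3] = ½·((-39/5)·(8−3) + 0·(3−7) + (-3)·(7−8)) = ½·(-39 + 0 + 3) = -18, so the A_1-coordinate is (-18)/(-15) = 6/5.
[A_1PA_3] = ½·((-6)·(7−3) + (-39/5)·(3−8) + (-3)·(8−7)) = ½·(-24 + 39 − 3) = 6, so the A_2-coordinate is -2/5.
[A_1A_2P] = ½·((-6)·(8−7) + 0·(7−8) + (-39/5)·(8−8)) = ½·(-6 + 0 + 0) = -3, so the A_3-coordinate is 1/5.

(6/5, -2/5, 1/5)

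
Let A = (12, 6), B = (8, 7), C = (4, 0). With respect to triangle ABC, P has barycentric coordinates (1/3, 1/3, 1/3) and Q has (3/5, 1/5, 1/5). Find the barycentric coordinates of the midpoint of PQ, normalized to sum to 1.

(7/15, 4/15, 4/15)

Since both coordinate triples sum to 1, the midpoint's barycentrics are the componentwise average.
(1/3+3/5)/2 = 7/15; similarly 4/15 and 4/15.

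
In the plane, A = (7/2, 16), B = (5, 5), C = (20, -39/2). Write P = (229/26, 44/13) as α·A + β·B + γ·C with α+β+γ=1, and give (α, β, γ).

Signed area of the reference triangle: [ABC] = ½·((7/2)·(5−(-39/2)) + 5·(-39/2−16) + 20·(16−5)) = ½·(343/4 − 355/2 + 220) = 513/8.
[PBC] = ½·((229/26)·(5−(-39/2)) + 5·(-39/2−(44/13)) + 20·(44/13−5)) = ½·(11221/52 − 2975/26 − 420/13) = 3591/104, so the A-coordinate is (3591/104)/(513/8) = 7/13.
[APC] = ½·((7/2)·(44/13−(-39/2)) + (229/26)·(-39/2−16) + 20·(16−(44/13))) = ½·(4165/52 − 16259/52 + 3280/13) = 513/52, so the B-coordinate is 2/13.
[ABP] = ½·((7/2)·(5−(44/13)) + 5·(44/13−16) + (229/26)·(16−5)) = ½·(147/26 − 820/13 + 2519/26) = 513/26, so the C-coordinate is 4/13.
Check: 7/13 + 2/13 + 4/13 = 1.

(7/13, 2/13, 4/13)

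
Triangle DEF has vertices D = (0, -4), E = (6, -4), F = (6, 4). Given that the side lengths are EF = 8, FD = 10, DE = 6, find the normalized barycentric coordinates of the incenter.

The incenter has barycentric coordinates proportional to the opposite side lengths: (8 : 10 : 6).
Normalizing by 8+10+6 = 24 gives (1/3, 5/12, 1/4).

(1/3, 5/12, 1/4)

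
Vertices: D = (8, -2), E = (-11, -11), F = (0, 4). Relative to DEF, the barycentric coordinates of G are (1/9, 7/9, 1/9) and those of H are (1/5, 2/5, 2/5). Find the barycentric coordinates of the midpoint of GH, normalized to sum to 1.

Since both coordinate triples sum to 1, the midpoint's barycentrics are the componentwise average.
(1/9+1/5)/2 = 7/45; similarly 53/90 and 23/90.

(7/45, 53/90, 23/90)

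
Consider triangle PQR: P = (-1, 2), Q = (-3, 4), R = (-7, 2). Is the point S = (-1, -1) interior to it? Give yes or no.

no

Barycentric coordinates of S: (2, -3/2, 1/2).
The three coordinates are positive, negative, positive; a point is interior exactly when all three are positive.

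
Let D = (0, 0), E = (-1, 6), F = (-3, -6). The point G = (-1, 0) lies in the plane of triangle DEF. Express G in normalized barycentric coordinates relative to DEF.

Signed area of the reference triangle: [DEF] = ½·(0·(6−(-6)) + (-1)·(-6−0) + (-3)·(0−6)) = ½·(0 + 6 + 18) = 12.
[GEF] = ½·((-1)·(6−(-6)) + (-1)·(-6−0) + (-3)·(0−6)) = ½·(-12 + 6 + 18) = 6, so the D-coordinate is 6/12 = 1/2.
[DGF] = ½·(0·(0−(-6)) + (-1)·(-6−0) + (-3)·(0−0)) = ½·(0 + 6 + 0) = 3, so the E-coordinate is 1/4.
[DEG] = ½·(0·(6−0) + (-1)·(0−0) + (-1)·(0−6)) = ½·(0 + 0 + 6) = 3, so the F-coordinate is 1/4.

(1/2, 1/4, 1/4)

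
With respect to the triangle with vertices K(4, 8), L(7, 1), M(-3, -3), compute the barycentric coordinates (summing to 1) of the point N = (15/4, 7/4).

Signed area of the reference triangle: [KLM] = ½·(4·(1−(-3)) + 7·(-3−8) + (-3)·(8−1)) = ½·(16 − 77 − 21) = -41.
[NLM] = ½·((15/4)·(1−(-3)) + 7·(-3−(7/4)) + (-3)·(7/4−1)) = ½·(15 − 133/4 − 9/4) = -41/4, so the K-coordinate is (-41/4)/(-41) = 1/4.
[KNM] = ½·(4·(7/4−(-3)) + (15/4)·(-3−8) + (-3)·(8−(7/4))) = ½·(19 − 165/4 − 75/4) = -41/2, so the L-coordinate is 1/2.
[KLN] = ½·(4·(1−(7/4)) + 7·(7/4−8) + (15/4)·(8−1)) = ½·(-3 − 175/4 + 105/4) = -41/4, so the M-coordinate is 1/4.
Check: 1/4 + 1/2 + 1/4 = 1.

(1/4, 1/2, 1/4)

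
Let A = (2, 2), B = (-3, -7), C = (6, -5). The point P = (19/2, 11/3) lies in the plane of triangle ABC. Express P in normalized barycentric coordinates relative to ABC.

(1, -5/6, 5/6)

Signed area of the reference triangle: [ABC] = ½·(2·(-7−(-5)) + (-3)·(-5−2) + 6·(2−(-7))) = ½·(-4 + 21 + 54) = 71/2.
[PBC] = ½·((19/2)·(-7−(-5)) + (-3)·(-5−(11/3)) + 6·(11/3−(-7))) = ½·(-19 + 26 + 64) = 71/2, so the A-coordinate is (71/2)/(71/2) = 1.
[APC] = ½·(2·(11/3−(-5)) + (19/2)·(-5−2) + 6·(2−(11/3))) = ½·(52/3 − 133/2 − 10) = -355/12, so the B-coordinate is -5/6.
[ABP] = ½·(2·(-7−(11/3)) + (-3)·(11/3−2) + (19/2)·(2−(-7))) = ½·(-64/3 − 5 + 171/2) = 355/12, so the C-coordinate is 5/6.
Check: 1 − 5/6 + 5/6 = 1.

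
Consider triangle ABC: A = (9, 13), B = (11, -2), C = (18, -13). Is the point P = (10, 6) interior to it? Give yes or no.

yes

Barycentric coordinates of P: (45/83, 37/83, 1/83).
The three coordinates are positive, positive, positive; a point is interior exactly when all three are positive.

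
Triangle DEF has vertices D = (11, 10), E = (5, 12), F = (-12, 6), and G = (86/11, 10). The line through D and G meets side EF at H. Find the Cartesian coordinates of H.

Barycentric coordinates of G with respect to DEF: (8/11, 2/11, 1/11).
On side EF the D-coordinate is zero; dropping G's D-weight 8/11 and renormalizing the remaining 2/11 : 1/11 gives weights 2/3, 1/3 on E, F.
H = (2/3)·(5, 12) + (1/3)·(-12, 6) = (-2/3, 10).

(-2/3, 10)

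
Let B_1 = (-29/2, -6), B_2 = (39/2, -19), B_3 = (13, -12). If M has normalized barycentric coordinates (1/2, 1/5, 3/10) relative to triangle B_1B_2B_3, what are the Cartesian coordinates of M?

M = (1/2)·B_1 + (1/5)·B_2 + (3/10)·B_3.
x-coordinate: (1/2)·(-29/2) + (1/5)·(39/2) + (3/10)·13 = 11/20.
y-coordinate: (1/2)·(-6) + (1/5)·(-19) + (3/10)·(-12) = -52/5.

(11/20, -52/5)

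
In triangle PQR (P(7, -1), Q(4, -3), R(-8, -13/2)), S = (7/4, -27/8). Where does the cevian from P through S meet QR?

Barycentric coordinates of S with respect to PQR: (1/4, 1/2, 1/4).
On side QR the P-coordinate is zero; dropping S's P-weight 1/4 and renormalizing the remaining 1/2 : 1/4 gives weights 2/3, 1/3 on Q, R.
T = (2/3)·(4, -3) + (1/3)·(-8, -13/2) = (0, -25/6).

(0, -25/6)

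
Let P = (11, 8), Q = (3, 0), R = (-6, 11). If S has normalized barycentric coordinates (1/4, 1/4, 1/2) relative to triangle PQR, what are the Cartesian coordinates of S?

(1/2, 15/2)

S = (1/4)·P + (1/4)·Q + (1/2)·R.
x-coordinate: (1/4)·11 + (1/4)·3 + (1/2)·(-6) = 1/2.
y-coordinate: (1/4)·8 + (1/4)·0 + (1/2)·11 = 15/2.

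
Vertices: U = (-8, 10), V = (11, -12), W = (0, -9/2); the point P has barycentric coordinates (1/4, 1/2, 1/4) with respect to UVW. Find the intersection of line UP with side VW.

(22/3, -19/2)

Line UP meets VW where the U-coordinate vanishes; zeroing P's U-weight and renormalizing leaves V, W-weights 1/2 : 1/4 → (2/3, 1/3).
So Q = (2/3)·V + (1/3)·W = (22/3, -19/2).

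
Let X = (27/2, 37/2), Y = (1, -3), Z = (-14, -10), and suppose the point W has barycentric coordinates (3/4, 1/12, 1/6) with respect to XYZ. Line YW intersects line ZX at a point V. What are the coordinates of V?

Line YW meets ZX where the Y-coordinate vanishes; zeroing W's Y-weight and renormalizing leaves Z, X-weights 1/6 : 3/4 → (2/11, 9/11).
So V = (2/11)·Z + (9/11)·X = (17/2, 293/22).

(17/2, 293/22)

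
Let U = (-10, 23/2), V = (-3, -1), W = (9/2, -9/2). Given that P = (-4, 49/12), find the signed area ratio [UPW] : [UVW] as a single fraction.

1/6

[UVW] = ½·((-10)·(-1−(-9/2)) + (-3)·(-9/2−(23/2)) + (9/2)·(23/2−(-1))) = ½·(-35 + 48 + 225/4) = 277/8.
[UPW] = ½·((-10)·(49/12−(-9/2)) + (-4)·(-9/2−(23/2)) + (9/2)·(23/2−(49/12))) = ½·(-515/6 + 64 + 267/8) = 277/48, so the ratio is (277/48)/(277/8) = 1/6.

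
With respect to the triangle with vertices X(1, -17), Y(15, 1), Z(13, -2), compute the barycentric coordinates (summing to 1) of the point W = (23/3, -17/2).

Signed area of the reference triangle: [XYZ] = ½·(1·(1−(-2)) + 15·(-2−(-17)) + 13·(-17−1)) = ½·(3 + 225 − 234) = -3.
[WYZ] = ½·((23/3)·(1−(-2)) + 15·(-2−(-17/2)) + 13·(-17/2−1)) = ½·(23 + 195/2 − 247/2) = -3/2, so the X-coordinate is (-3/2)/(-3) = 1/2.
[XWZ] = ½·(1·(-17/2−(-2)) + (23/3)·(-2−(-17)) + 13·(-17−(-17/2))) = ½·(-13/2 + 115 − 221/2) = -1, so the Y-coordinate is 1/3.
[XYW] = ½·(1·(1−(-17/2)) + 15·(-17/2−(-17)) + (23/3)·(-17−1)) = ½·(19/2 + 255/2 − 138) = -1/2, so the Z-coordinate is 1/6.

(1/2, 1/3, 1/6)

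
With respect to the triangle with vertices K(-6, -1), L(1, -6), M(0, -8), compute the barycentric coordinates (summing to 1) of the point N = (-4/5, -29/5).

Signed area of the reference triangle: [KLM] = ½·((-6)·(-6−(-8)) + 1·(-8−(-1)) + 0·(-1−(-6))) = ½·(-12 − 7 + 0) = -19/2.
[NLM] = ½·((-4/5)·(-6−(-8)) + 1·(-8−(-29/5)) + 0·(-29/5−(-6))) = ½·(-8/5 − 11/5 + 0) = -19/10, so the K-coordinate is (-19/10)/(-19/2) = 1/5.
[KNM] = ½·((-6)·(-29/5−(-8)) + (-4/5)·(-8−(-1)) + 0·(-1−(-29/5))) = ½·(-66/5 + 28/5 + 0) = -19/5, so the L-coordinate is 2/5.
[KLN] = ½·((-6)·(-6−(-29/5)) + 1·(-29/5−(-1)) + (-4/5)·(-1−(-6))) = ½·(6/5 − 24/5 − 4) = -19/5, so the M-coordinate is 2/5.
Check: 1/5 + 2/5 + 2/5 = 1.

(1/5, 2/5, 2/5)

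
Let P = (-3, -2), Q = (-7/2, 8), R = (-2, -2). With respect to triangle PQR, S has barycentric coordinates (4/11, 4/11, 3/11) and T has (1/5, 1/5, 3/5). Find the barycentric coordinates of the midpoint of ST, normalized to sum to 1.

Since both coordinate triples sum to 1, the midpoint's barycentrics are the componentwise average.
(4/11+1/5)/2 = 31/110; similarly 31/110 and 24/55.

(31/110, 31/110, 24/55)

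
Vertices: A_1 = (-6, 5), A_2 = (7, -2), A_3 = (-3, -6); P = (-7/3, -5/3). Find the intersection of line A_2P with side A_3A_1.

Barycentric coordinates of P with respect to A_1A_2A_3: (1/3, 1/6, 1/2).
On side A_3A_1 the A_2-coordinate is zero; dropping P's A_2-weight 1/6 and renormalizing the remaining 1/2 : 1/3 gives weights 3/5, 2/5 on A_3, A_1.
Q = (3/5)·(-3, -6) + (2/5)·(-6, 5) = (-21/5, -8/5).

(-21/5, -8/5)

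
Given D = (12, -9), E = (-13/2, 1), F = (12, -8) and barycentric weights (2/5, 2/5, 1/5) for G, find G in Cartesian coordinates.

(23/5, -24/5)

G = (2/5)·D + (2/5)·E + (1/5)·F.
x-coordinate: (2/5)·12 + (2/5)·(-13/2) + (1/5)·12 = 23/5.
y-coordinate: (2/5)·(-9) + (2/5)·1 + (1/5)·(-8) = -24/5.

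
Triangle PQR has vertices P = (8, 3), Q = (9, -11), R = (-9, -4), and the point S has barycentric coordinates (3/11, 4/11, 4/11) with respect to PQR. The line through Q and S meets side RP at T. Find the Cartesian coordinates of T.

(-12/7, -1)

Line QS meets RP where the Q-coordinate vanishes; zeroing S's Q-weight and renormalizing leaves R, P-weights 4/11 : 3/11 → (4/7, 3/7).
So T = (4/7)·R + (3/7)·P = (-12/7, -1).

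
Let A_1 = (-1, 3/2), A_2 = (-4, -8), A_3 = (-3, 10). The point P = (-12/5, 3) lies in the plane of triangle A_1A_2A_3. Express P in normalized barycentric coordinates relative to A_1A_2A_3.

Signed area of the reference triangle: [A_1A_2A_3] = ½·((-1)·(-8−10) + (-4)·(10−(3/2)) + (-3)·(3/2−(-8))) = ½·(18 − 34 − 57/2) = -89/4.
[PA_2A_3] = ½·((-12/5)·(-8−10) + (-4)·(10−3) + (-3)·(3−(-8))) = ½·(216/5 − 28 − 33) = -89/10, so the A_1-coordinate is (-89/10)/(-89/4) = 2/5.
[A_1PA_3] = ½·((-1)·(3−10) + (-12/5)·(10−(3/2)) + (-3)·(3/2−3)) = ½·(7 − 102/5 + 9/2) = -89/20, so the A_2-coordinate is 1/5.
[A_1A_2P] = ½·((-1)·(-8−3) + (-4)·(3−(3/2)) + (-12/5)·(3/2−(-8))) = ½·(11 − 6 − 114/5) = -89/10, so the A_3-coordinate is 2/5.

(2/5, 1/5, 2/5)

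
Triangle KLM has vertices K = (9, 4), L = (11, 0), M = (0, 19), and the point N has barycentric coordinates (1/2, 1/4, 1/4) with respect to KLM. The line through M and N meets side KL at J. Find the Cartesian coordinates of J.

Line MN meets KL where the M-coordinate vanishes; zeroing N's M-weight and renormalizing leaves K, L-weights 1/2 : 1/4 → (2/3, 1/3).
So J = (2/3)·K + (1/3)·L = (29/3, 8/3).

(29/3, 8/3)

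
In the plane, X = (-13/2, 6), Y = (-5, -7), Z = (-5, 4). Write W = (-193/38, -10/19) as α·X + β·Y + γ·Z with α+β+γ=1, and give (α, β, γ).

(1/19, 8/19, 10/19)

Signed area of the reference triangle: [XYZ] = ½·((-13/2)·(-7−4) + (-5)·(4−6) + (-5)·(6−(-7))) = ½·(143/2 + 10 − 65) = 33/4.
[WYZ] = ½·((-193/38)·(-7−4) + (-5)·(4−(-10/19)) + (-5)·(-10/19−(-7))) = ½·(2123/38 − 430/19 − 615/19) = 33/76, so the X-coordinate is (33/76)/(33/4) = 1/19.
[XWZ] = ½·((-13/2)·(-10/19−4) + (-193/38)·(4−6) + (-5)·(6−(-10/19))) = ½·(559/19 + 193/19 − 620/19) = 66/19, so the Y-coordinate is 8/19.
[XYW] = ½·((-13/2)·(-7−(-10/19)) + (-5)·(-10/19−6) + (-193/38)·(6−(-7))) = ½·(1599/38 + 620/19 − 2509/38) = 165/38, so the Z-coordinate is 10/19.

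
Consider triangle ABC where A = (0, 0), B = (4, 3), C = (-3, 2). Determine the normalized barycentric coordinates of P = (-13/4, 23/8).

(-3/8, 1/8, 5/4)

Signed area of the reference triangle: [ABC] = ½·(0·(3−2) + 4·(2−0) + (-3)·(0−3)) = ½·(0 + 8 + 9) = 17/2.
[PBC] = ½·((-13/4)·(3−2) + 4·(2−(23/8)) + (-3)·(23/8−3)) = ½·(-13/4 − 7/2 + 3/8) = -51/16, so the A-coordinate is (-51/16)/(17/2) = -3/8.
[APC] = ½·(0·(23/8−2) + (-13/4)·(2−0) + (-3)·(0−(23/8))) = ½·(0 − 13/2 + 69/8) = 17/16, so the B-coordinate is 1/8.
[ABP] = ½·(0·(3−(23/8)) + 4·(23/8−0) + (-13/4)·(0−3)) = ½·(0 + 23/2 + 39/4) = 85/8, so the C-coordinate is 5/4.
Check: -3/8 + 1/8 + 5/4 = 1.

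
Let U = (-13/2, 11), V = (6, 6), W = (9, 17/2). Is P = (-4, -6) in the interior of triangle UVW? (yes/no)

Barycentric coordinates of P: (-44/185, 1029/185, -160/37).
The three coordinates are negative, positive, negative; a point is interior exactly when all three are positive.

no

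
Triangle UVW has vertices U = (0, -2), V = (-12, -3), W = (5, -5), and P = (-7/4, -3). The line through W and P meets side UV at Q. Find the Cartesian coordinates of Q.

(-4, -7/3)

Barycentric coordinates of P with respect to UVW: (1/2, 1/4, 1/4).
On side UV the W-coordinate is zero; dropping P's W-weight 1/4 and renormalizing the remaining 1/2 : 1/4 gives weights 2/3, 1/3 on U, V.
Q = (2/3)·(0, -2) + (1/3)·(-12, -3) = (-4, -7/3).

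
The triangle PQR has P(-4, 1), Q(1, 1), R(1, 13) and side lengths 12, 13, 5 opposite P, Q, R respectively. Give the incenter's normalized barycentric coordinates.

The incenter has barycentric coordinates proportional to the opposite side lengths: (12 : 13 : 5).
Normalizing by 12+13+5 = 30 gives (2/5, 13/30, 1/6).

(2/5, 13/30, 1/6)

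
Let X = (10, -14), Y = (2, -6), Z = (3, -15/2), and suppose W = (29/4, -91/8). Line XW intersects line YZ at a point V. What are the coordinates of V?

(8/3, -7)

Barycentric coordinates of W with respect to XYZ: (5/8, 1/8, 1/4).
On side YZ the X-coordinate is zero; dropping W's X-weight 5/8 and renormalizing the remaining 1/8 : 1/4 gives weights 1/3, 2/3 on Y, Z.
V = (1/3)·(2, -6) + (2/3)·(3, -15/2) = (8/3, -7).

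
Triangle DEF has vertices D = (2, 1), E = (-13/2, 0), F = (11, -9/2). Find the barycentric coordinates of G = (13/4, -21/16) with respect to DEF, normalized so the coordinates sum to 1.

Signed area of the reference triangle: [DEF] = ½·(2·(0−(-9/2)) + (-13/2)·(-9/2−1) + 11·(1−0)) = ½·(9 + 143/4 + 11) = 223/8.
[GEF] = ½·((13/4)·(0−(-9/2)) + (-13/2)·(-9/2−(-21/16)) + 11·(-21/16−0)) = ½·(117/8 + 663/32 − 231/16) = 669/64, so the D-coordinate is (669/64)/(223/8) = 3/8.
[DGF] = ½·(2·(-21/16−(-9/2)) + (13/4)·(-9/2−1) + 11·(1−(-21/16))) = ½·(51/8 − 143/8 + 407/16) = 223/32, so the E-coordinate is 1/4.
[DEG] = ½·(2·(0−(-21/16)) + (-13/2)·(-21/16−1) + (13/4)·(1−0)) = ½·(21/8 + 481/32 + 13/4) = 669/64, so the F-coordinate is 3/8.

(3/8, 1/4, 3/8)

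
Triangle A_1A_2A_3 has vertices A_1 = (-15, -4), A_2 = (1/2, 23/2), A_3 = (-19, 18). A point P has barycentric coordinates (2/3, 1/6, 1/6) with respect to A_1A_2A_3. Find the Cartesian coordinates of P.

(-157/12, 9/4)

P = (2/3)·A_1 + (1/6)·A_2 + (1/6)·A_3.
x-coordinate: (2/3)·(-15) + (1/6)·(1/2) + (1/6)·(-19) = -157/12.
y-coordinate: (2/3)·(-4) + (1/6)·(23/2) + (1/6)·18 = 9/4.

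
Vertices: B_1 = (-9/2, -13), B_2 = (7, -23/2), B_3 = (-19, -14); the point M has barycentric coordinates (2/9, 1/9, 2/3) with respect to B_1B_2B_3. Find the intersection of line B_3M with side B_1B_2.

Line B_3M meets B_1B_2 where the B_3-coordinate vanishes; zeroing M's B_3-weight and renormalizing leaves B_1, B_2-weights 2/9 : 1/9 → (2/3, 1/3).
So N = (2/3)·B_1 + (1/3)·B_2 = (-2/3, -25/2).

(-2/3, -25/2)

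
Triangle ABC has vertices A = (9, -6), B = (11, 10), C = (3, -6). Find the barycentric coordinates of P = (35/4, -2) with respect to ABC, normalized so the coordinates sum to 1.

(5/8, 1/4, 1/8)

Signed area of the reference triangle: [ABC] = ½·(9·(10−(-6)) + 11·(-6−(-6)) + 3·(-6−10)) = ½·(144 + 0 − 48) = 48.
[PBC] = ½·((35/4)·(10−(-6)) + 11·(-6−(-2)) + 3·(-2−10)) = ½·(140 − 44 − 36) = 30, so the A-coordinate is 30/48 = 5/8.
[APC] = ½·(9·(-2−(-6)) + (35/4)·(-6−(-6)) + 3·(-6−(-2))) = ½·(36 + 0 − 12) = 12, so the B-coordinate is 1/4.
[ABP] = ½·(9·(10−(-2)) + 11·(-2−(-6)) + (35/4)·(-6−10)) = ½·(108 + 44 − 140) = 6, so the C-coordinate is 1/8.
Check: 5/8 + 1/4 + 1/8 = 1.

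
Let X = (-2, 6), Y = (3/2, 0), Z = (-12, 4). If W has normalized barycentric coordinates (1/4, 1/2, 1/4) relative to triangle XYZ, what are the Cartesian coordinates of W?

W = (1/4)·X + (1/2)·Y + (1/4)·Z.
x-coordinate: (1/4)·(-2) + (1/2)·(3/2) + (1/4)·(-12) = -11/4.
y-coordinate: (1/4)·6 + (1/2)·0 + (1/4)·4 = 5/2.

(-11/4, 5/2)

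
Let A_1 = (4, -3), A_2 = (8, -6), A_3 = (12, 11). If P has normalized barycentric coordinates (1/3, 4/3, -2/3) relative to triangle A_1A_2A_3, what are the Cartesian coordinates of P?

(4, -49/3)

P = (1/3)·A_1 + (4/3)·A_2 + (-2/3)·A_3.
x-coordinate: (1/3)·4 + (4/3)·8 + (-2/3)·12 = 4.
y-coordinate: (1/3)·(-3) + (4/3)·(-6) + (-2/3)·11 = -49/3.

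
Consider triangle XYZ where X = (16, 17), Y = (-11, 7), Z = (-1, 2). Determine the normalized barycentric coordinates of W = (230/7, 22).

Signed area of the reference triangle: [XYZ] = ½·(16·(7−2) + (-11)·(2−17) + (-1)·(17−7)) = ½·(80 + 165 − 10) = 235/2.
[WYZ] = ½·((230/7)·(7−2) + (-11)·(2−22) + (-1)·(22−7)) = ½·(1150/7 + 220 − 15) = 2585/14, so the X-coordinate is (2585/14)/(235/2) = 11/7.
[XWZ] = ½·(16·(22−2) + (230/7)·(2−17) + (-1)·(17−22)) = ½·(320 − 3450/7 + 5) = -1175/14, so the Y-coordinate is -5/7.
[XYW] = ½·(16·(7−22) + (-11)·(22−17) + (230/7)·(17−7)) = ½·(-240 − 55 + 2300/7) = 235/14, so the Z-coordinate is 1/7.

(11/7, -5/7, 1/7)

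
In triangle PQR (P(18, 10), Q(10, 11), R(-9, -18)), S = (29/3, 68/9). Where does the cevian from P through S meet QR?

Barycentric coordinates of S with respect to PQR: (2/9, 2/3, 1/9).
On side QR the P-coordinate is zero; dropping S's P-weight 2/9 and renormalizing the remaining 2/3 : 1/9 gives weights 6/7, 1/7 on Q, R.
T = (6/7)·(10, 11) + (1/7)·(-9, -18) = (51/7, 48/7).

(51/7, 48/7)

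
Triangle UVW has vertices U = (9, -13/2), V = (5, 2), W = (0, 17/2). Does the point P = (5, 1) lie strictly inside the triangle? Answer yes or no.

yes

Barycentric coordinates of P: (10/33, 5/11, 8/33).
The three coordinates are positive, positive, positive; a point is interior exactly when all three are positive.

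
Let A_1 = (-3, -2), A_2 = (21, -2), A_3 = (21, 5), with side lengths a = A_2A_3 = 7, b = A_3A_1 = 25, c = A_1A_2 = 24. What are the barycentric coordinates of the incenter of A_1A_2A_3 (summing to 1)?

The incenter has barycentric coordinates proportional to the opposite side lengths: (7 : 25 : 24).
Normalizing by 7+25+24 = 56 gives (1/8, 25/56, 3/7).

(1/8, 25/56, 3/7)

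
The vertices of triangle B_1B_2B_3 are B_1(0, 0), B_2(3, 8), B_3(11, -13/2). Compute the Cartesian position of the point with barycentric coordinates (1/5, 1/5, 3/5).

M = (1/5)·B_1 + (1/5)·B_2 + (3/5)·B_3.
x-coordinate: (1/5)·0 + (1/5)·3 + (3/5)·11 = 36/5.
y-coordinate: (1/5)·0 + (1/5)·8 + (3/5)·(-13/2) = -23/10.

(36/5, -23/10)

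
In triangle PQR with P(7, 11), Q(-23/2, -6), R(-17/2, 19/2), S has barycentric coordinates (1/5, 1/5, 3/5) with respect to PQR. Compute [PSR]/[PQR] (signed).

1/5

The signed ratio [PSR]/[PQR] equals the barycentric coordinate of S at vertex Q, which is 1/5.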